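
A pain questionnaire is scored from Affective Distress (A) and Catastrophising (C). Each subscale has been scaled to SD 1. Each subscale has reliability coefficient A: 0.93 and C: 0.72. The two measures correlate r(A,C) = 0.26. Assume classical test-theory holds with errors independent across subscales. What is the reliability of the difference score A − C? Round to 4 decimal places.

0.7635

Var(A−C) = 1 + 1 − 2·0.26 = 2 − 0.52 = 1.48.
Under uncorrelated errors the observed covariances equal the true-score covariances, so only the own-variance terms attenuate.
True-score variance = [0.93 + 0.72] − 0.52 = 1.65 − 0.52 = 1.13.
Reliability = 1.13 / 1.48 = 0.7635.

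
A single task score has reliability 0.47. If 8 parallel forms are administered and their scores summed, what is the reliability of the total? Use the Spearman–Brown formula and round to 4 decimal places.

0.8765

ρ_k = kρ / (1 + (k−1)ρ) = 8·0.47 / (1 + 7·0.47) = 3.760 / 4.290 = 0.8765.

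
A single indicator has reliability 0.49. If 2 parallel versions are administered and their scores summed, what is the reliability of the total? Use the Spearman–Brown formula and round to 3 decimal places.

0.658

ρ_k = kρ / (1 + (k−1)ρ) = 2·0.49 / (1 + 1·0.49) = 0.980 / 1.490 = 0.658.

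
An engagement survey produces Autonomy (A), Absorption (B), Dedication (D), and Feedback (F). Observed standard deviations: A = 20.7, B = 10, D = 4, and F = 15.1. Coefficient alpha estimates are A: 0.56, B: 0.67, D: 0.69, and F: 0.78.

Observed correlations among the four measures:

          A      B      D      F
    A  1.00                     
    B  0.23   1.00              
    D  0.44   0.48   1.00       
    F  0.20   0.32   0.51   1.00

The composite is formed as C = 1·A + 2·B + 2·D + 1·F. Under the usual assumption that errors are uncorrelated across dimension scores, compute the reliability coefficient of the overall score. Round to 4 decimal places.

Var(C) = 20.7² + 2²·10² + 2²·4² + 15.1² + 2·[2·20.7·10·0.23 + 2·20.7·4·0.44 + 20.7·15.1·0.20 + 4·10·4·0.48 + 2·10·15.1·0.32 + 2·4·15.1·0.51] = 1120.5 + 931.292 = 2051.79.
Because errors are independent across components, Cov(Tᵢ,Tⱼ) = Cov(Xᵢ,Xⱼ); the off-diagonal part of the true-score variance is the same as above.
True-score variance = [20.7²·0.56 + 2²·10²·0.67 + 2²·4²·0.69 + 15.1²·0.78] + 931.292 = 729.962 + 931.292 = 1661.25.
Reliability = 1661.25 / 2051.79 = 0.8097.

0.8097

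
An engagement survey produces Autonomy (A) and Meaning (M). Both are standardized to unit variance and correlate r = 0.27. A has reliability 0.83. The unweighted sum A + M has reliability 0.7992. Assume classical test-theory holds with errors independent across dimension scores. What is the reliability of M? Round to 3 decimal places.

Var(A+M) = 2 + 2·0.27 = 2.540.
True-score variance = ρ_A + ρ_M + 2·0.27, so 0.7992 = (0.83 + ρ_M + 0.54) / 2.540.
ρ_M = 0.7992·2.540 − 0.83 − 0.54 = 0.660.

0.660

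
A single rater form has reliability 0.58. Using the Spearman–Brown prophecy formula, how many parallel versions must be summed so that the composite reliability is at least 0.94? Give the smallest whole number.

12

k ≥ ρ*(1−ρ₁)/(ρ₁(1−ρ*)) = 0.94·0.42 / (0.58·0.06) = 11.345.
Smallest integer k = 12.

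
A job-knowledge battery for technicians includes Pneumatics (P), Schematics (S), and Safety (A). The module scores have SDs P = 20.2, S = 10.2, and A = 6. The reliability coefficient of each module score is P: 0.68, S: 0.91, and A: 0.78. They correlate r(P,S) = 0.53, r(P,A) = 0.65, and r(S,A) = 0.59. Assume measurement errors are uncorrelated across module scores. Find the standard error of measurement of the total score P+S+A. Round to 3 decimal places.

12.160

Var(total) = 548.08 + 448.178 = 996.258.
True-score variance = 400.224 + 448.178 = 848.402, so reliability = 0.8516.
Error variance = 996.258 − 848.402 = 147.856; SEM = √147.856 = 12.160.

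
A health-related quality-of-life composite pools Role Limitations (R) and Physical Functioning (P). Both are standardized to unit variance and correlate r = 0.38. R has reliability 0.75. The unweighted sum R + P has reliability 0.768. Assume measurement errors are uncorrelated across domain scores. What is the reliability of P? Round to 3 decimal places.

Var(R+P) = 2 + 2·0.38 = 2.760.
True-score variance = ρ_R + ρ_P + 2·0.38, so 0.768 = (0.75 + ρ_P + 0.76) / 2.760.
ρ_P = 0.768·2.760 − 0.75 − 0.76 = 0.610.

0.610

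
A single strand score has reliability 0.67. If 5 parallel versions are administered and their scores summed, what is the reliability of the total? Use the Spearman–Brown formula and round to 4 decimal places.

0.9103

ρ_k = kρ / (1 + (k−1)ρ) = 5·0.67 / (1 + 4·0.67) = 3.350 / 3.680 = 0.9103.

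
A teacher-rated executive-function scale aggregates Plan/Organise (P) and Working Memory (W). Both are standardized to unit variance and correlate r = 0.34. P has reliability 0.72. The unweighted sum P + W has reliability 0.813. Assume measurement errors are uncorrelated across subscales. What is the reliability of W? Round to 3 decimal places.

Var(P+W) = 2 + 2·0.34 = 2.680.
True-score variance = ρ_P + ρ_W + 2·0.34, so 0.813 = (0.72 + ρ_W + 0.68) / 2.680.
ρ_W = 0.813·2.680 − 0.72 − 0.68 = 0.779.

0.779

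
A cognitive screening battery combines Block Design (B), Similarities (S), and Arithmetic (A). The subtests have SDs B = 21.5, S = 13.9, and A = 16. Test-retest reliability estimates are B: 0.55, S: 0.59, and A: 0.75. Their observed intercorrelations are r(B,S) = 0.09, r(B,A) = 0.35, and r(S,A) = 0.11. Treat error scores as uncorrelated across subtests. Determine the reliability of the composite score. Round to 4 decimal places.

Var(B+S+A) = 21.5² + 13.9² + 16² + 2·[21.5·13.9·0.09 + 21.5·16·0.35 + 13.9·16·0.11] = 911.46 + 343.521 = 1254.98.
Because errors are independent across components, Cov(Tᵢ,Tⱼ) = Cov(Xᵢ,Xⱼ); the off-diagonal part of the true-score variance is the same as above.
True-score variance = [21.5²·0.55 + 13.9²·0.59 + 16²·0.75] + 343.521 = 560.231 + 343.521 = 903.752.
Reliability = 903.752 / 1254.98 = 0.7201.

0.7201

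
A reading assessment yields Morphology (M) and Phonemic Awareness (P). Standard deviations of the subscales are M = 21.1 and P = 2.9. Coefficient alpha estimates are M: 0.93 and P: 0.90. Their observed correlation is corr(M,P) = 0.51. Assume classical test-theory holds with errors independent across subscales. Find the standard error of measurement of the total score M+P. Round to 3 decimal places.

5.657

Var(total) = 453.62 + 62.4138 = 516.034.
True-score variance = 421.614 + 62.4138 = 484.028, so reliability = 0.9380.
Error variance = 516.034 − 484.028 = 32.0057; SEM = √32.0057 = 5.657.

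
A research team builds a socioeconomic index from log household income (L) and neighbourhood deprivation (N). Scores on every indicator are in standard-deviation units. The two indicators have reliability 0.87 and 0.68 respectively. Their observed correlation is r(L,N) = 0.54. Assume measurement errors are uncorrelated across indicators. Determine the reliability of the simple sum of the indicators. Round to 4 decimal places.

0.8539

Var(L+N) = 2 + 2·[0.54] = 2 + 1.08 = 3.08.
Because errors are independent across components, Cov(Tᵢ,Tⱼ) = Cov(Xᵢ,Xⱼ); the off-diagonal part of the true-score variance is the same as above.
True-score variance = [0.87 + 0.68] + 1.08 = 1.55 + 1.08 = 2.63.
Reliability = 2.63 / 3.08 = 0.8539.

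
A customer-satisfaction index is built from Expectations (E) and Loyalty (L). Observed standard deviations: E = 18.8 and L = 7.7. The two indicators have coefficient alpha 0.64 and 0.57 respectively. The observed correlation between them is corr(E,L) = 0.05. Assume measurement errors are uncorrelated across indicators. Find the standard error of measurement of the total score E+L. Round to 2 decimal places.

12.36

Var(total) = 412.73 + 14.476 = 427.206.
True-score variance = 259.997 + 14.476 = 274.473, so reliability = 0.6425.
Error variance = 427.206 − 274.473 = 152.733; SEM = √152.733 = 12.36.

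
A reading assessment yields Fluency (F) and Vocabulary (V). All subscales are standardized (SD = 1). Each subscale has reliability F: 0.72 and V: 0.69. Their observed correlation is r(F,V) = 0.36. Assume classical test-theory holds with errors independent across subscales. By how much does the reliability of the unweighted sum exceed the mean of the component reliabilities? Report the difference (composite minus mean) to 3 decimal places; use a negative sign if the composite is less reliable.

Var(sum) = 2 + 0.72 = 2.72; true-score variance = 1.41 + 0.72 = 2.13; composite reliability = 0.7831.
Mean component reliability = 0.7050.
Difference = 0.7831 − 0.7050 = 0.078.

0.078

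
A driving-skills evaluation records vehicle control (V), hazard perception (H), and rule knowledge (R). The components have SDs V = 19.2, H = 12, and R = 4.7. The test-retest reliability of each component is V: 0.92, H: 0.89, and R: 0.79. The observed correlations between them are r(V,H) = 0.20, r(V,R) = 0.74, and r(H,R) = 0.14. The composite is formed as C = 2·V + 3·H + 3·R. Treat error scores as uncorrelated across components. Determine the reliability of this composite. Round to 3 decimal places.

0.932

Var(C) = 2²·19.2² + 3²·12² + 3²·4.7² + 2·[6·19.2·12·0.20 + 6·19.2·4.7·0.74 + 9·12·4.7·0.14] = 2969.37 + 1496.42 = 4465.79.
Because errors are independent across components, Cov(Tᵢ,Tⱼ) = Cov(Xᵢ,Xⱼ); the off-diagonal part of the true-score variance is the same as above.
True-score variance = [2²·19.2²·0.92 + 3²·12²·0.89 + 3²·4.7²·0.79] + 1496.42 = 2667.1 + 1496.42 = 4163.51.
Reliability = 4163.51 / 4465.79 = 0.932.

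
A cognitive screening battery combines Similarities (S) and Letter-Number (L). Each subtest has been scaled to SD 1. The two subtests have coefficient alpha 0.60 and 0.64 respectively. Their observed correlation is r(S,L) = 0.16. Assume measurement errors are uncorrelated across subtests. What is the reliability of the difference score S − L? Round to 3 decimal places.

0.548

Var(S−L) = 1 + 1 − 2·0.16 = 2 − 0.32 = 1.68.
Under uncorrelated errors the observed covariances equal the true-score covariances, so only the own-variance terms attenuate.
True-score variance = [0.60 + 0.64] − 0.32 = 1.24 − 0.32 = 0.92.
Reliability = 0.92 / 1.68 = 0.548.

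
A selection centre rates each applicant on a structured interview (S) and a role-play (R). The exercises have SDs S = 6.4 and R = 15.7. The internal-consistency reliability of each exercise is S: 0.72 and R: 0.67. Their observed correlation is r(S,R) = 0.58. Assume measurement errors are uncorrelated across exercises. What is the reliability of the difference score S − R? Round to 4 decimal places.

0.4569

Var(S−R) = 6.4² + 15.7² − 2·6.4·15.7·0.58 = 287.45 − 116.557 = 170.893.
Because errors are independent across components, Cov(Tᵢ,Tⱼ) = Cov(Xᵢ,Xⱼ); the off-diagonal part of the true-score variance is the same as above.
True-score variance = [6.4²·0.72 + 15.7²·0.67] − 116.557 = 194.639 − 116.557 = 78.0827.
Reliability = 78.0827 / 170.893 = 0.4569.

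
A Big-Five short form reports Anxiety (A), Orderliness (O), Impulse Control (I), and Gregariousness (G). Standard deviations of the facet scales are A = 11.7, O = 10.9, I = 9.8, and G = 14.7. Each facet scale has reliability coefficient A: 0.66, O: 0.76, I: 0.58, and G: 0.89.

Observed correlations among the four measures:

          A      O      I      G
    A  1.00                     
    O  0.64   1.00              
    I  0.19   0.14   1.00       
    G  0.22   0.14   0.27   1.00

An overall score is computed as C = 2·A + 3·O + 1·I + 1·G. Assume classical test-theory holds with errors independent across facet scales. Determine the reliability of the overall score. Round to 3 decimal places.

Var(C) = 2²·11.7² + 3²·10.9² + 9.8² + 14.7² + 2·[6·11.7·10.9·0.64 + 2·11.7·9.8·0.19 + 2·11.7·14.7·0.22 + 3·10.9·9.8·0.14 + 3·10.9·14.7·0.14 + 9.8·14.7·0.27] = 1928.98 + 1520.04 = 3449.02.
Under uncorrelated errors the observed covariances equal the true-score covariances, so only the own-variance terms attenuate.
True-score variance = [2²·11.7²·0.66 + 3²·10.9²·0.76 + 9.8²·0.58 + 14.7²·0.89] + 1520.04 = 1422.07 + 1520.04 = 2942.11.
Reliability = 2942.11 / 3449.02 = 0.853.

0.853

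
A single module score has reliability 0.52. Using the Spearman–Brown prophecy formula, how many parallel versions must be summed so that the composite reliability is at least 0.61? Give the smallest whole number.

2

k ≥ ρ*(1−ρ₁)/(ρ₁(1−ρ*)) = 0.61·0.48 / (0.52·0.39) = 1.444.
Smallest integer k = 2.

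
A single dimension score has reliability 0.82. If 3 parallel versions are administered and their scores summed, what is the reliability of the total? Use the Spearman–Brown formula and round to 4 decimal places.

ρ_k = kρ / (1 + (k−1)ρ) = 3·0.82 / (1 + 2·0.82) = 2.460 / 2.640 = 0.9318.

0.9318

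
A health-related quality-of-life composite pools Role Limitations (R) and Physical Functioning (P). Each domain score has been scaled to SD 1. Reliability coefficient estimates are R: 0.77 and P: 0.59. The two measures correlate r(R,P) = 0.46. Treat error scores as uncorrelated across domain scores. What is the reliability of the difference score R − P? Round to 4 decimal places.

Var(R−P) = 1 + 1 − 2·0.46 = 2 − 0.92 = 1.08.
Under uncorrelated errors the observed covariances equal the true-score covariances, so only the own-variance terms attenuate.
True-score variance = [0.77 + 0.59] − 0.92 = 1.36 − 0.92 = 0.44.
Reliability = 0.44 / 1.08 = 0.4074.

0.4074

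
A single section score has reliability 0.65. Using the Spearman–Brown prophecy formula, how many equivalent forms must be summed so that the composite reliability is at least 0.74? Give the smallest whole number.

2

k ≥ ρ*(1−ρ₁)/(ρ₁(1−ρ*)) = 0.74·0.35 / (0.65·0.26) = 1.533.
Smallest integer k = 2.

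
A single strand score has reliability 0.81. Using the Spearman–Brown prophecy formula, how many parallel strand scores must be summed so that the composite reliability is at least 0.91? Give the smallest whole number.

3

k ≥ ρ*(1−ρ₁)/(ρ₁(1−ρ*)) = 0.91·0.19 / (0.81·0.09) = 2.372.
Smallest integer k = 3.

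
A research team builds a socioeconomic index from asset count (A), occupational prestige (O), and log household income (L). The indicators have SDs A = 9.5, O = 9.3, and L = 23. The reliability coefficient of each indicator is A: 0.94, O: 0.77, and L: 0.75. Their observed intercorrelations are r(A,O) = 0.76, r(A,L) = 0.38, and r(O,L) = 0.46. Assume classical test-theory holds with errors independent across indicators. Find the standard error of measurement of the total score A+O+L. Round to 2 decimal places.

Var(total) = 705.74 + 497.14 = 1202.88.
True-score variance = 548.182 + 497.14 = 1045.32, so reliability = 0.8690.
Error variance = 1202.88 − 1045.32 = 157.558; SEM = √157.558 = 12.55.

12.55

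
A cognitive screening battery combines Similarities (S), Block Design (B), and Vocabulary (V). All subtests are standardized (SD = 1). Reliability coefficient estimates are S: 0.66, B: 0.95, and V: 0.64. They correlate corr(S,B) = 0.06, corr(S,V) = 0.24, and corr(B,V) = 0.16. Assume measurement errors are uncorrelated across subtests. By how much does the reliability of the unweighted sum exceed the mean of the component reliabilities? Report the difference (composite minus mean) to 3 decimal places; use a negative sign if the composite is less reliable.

Var(sum) = 3 + 0.92 = 3.92; true-score variance = 2.25 + 0.92 = 3.17; composite reliability = 0.8087.
Mean component reliability = 0.7500.
Difference = 0.8087 − 0.7500 = 0.059.

0.059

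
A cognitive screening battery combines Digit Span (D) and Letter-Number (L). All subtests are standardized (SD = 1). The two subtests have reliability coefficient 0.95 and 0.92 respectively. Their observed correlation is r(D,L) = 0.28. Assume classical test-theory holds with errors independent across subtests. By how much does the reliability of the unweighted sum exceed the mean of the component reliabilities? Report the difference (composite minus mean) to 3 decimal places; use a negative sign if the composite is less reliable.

Var(sum) = 2 + 0.56 = 2.56; true-score variance = 1.87 + 0.56 = 2.43; composite reliability = 0.9492.
Mean component reliability = 0.9350.
Difference = 0.9492 − 0.9350 = 0.014.

0.014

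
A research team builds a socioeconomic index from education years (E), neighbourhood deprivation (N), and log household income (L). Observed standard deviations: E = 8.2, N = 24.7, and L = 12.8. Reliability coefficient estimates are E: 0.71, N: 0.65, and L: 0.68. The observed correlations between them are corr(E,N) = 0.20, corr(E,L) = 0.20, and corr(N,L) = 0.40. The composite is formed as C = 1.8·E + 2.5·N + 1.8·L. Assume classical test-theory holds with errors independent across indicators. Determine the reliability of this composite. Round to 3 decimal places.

0.747

Var(C) = 1.8²·8.2² + 2.5²·24.7² + 1.8²·12.8² + 2·[4.5·8.2·24.7·0.20 + 3.24·8.2·12.8·0.20 + 4.5·24.7·12.8·0.40] = 4561.76 + 1638.78 = 6200.54.
With uncorrelated errors the cross-covariances are all true-score covariance, so they carry over unchanged; only the diagonal terms shrink to ρᵢσᵢ².
True-score variance = [1.8²·8.2²·0.71 + 2.5²·24.7²·0.65 + 1.8²·12.8²·0.68] + 1638.78 = 2994.14 + 1638.78 = 4632.92.
Reliability = 4632.92 / 6200.54 = 0.747.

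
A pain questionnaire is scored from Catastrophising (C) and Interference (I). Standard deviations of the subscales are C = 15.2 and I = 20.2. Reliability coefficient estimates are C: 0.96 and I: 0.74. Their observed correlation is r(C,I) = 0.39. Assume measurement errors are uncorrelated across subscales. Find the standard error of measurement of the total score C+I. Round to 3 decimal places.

Var(total) = 639.08 + 239.491 = 878.571.
True-score variance = 523.748 + 239.491 = 763.239, so reliability = 0.8687.
Error variance = 878.571 − 763.239 = 115.332; SEM = √115.332 = 10.739.

10.739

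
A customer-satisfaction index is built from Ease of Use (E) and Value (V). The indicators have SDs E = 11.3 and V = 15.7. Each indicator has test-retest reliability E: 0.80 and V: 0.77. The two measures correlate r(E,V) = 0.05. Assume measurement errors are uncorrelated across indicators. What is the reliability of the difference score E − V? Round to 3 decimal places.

Var(E−V) = 11.3² + 15.7² − 2·11.3·15.7·0.05 = 374.18 − 17.741 = 356.439.
With uncorrelated errors the cross-covariances are all true-score covariance, so they carry over unchanged; only the diagonal terms shrink to ρᵢσᵢ².
True-score variance = [11.3²·0.80 + 15.7²·0.77] − 17.741 = 291.949 − 17.741 = 274.208.
Reliability = 274.208 / 356.439 = 0.769.

0.769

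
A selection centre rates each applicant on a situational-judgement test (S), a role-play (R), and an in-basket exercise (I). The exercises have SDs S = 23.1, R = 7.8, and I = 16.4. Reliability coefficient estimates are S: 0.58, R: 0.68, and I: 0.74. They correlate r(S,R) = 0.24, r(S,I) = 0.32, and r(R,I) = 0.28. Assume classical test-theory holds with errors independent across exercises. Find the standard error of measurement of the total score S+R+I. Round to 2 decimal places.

17.71

Var(total) = 863.41 + 400.579 = 1263.99.
True-score variance = 549.895 + 400.579 = 950.475, so reliability = 0.7520.
Error variance = 1263.99 − 950.475 = 313.515; SEM = √313.515 = 17.71.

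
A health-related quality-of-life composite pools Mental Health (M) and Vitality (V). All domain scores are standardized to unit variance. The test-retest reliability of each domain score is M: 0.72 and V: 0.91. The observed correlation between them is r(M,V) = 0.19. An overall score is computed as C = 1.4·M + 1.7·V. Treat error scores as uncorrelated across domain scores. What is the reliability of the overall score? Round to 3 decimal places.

0.859

Var(C) = 1.4² + 1.7² + 2·[2.38·0.19] = 4.85 + 0.9044 = 5.7544.
Under uncorrelated errors the observed covariances equal the true-score covariances, so only the own-variance terms attenuate.
True-score variance = [1.4²·0.72 + 1.7²·0.91] + 0.9044 = 4.0411 + 0.9044 = 4.9455.
Reliability = 4.9455 / 5.7544 = 0.859.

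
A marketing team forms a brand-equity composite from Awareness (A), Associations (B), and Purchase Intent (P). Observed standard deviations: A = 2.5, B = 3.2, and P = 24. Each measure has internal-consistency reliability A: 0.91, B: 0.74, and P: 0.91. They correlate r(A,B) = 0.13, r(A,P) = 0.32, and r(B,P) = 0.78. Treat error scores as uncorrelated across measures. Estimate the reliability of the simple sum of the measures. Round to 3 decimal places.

0.927

Var(A+B+P) = 2.5² + 3.2² + 24² + 2·[2.5·3.2·0.13 + 2.5·24·0.32 + 3.2·24·0.78] = 592.49 + 160.288 = 752.778.
Because errors are independent across components, Cov(Tᵢ,Tⱼ) = Cov(Xᵢ,Xⱼ); the off-diagonal part of the true-score variance is the same as above.
True-score variance = [2.5²·0.91 + 3.2²·0.74 + 24²·0.91] + 160.288 = 537.425 + 160.288 = 697.713.
Reliability = 697.713 / 752.778 = 0.927.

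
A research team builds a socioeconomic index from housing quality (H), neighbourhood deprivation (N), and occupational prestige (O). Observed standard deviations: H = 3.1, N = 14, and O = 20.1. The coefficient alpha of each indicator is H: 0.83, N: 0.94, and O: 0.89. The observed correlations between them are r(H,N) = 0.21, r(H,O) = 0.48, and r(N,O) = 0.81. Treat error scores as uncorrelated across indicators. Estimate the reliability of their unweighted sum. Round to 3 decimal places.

0.949

Var(H+N+O) = 3.1² + 14² + 20.1² + 2·[3.1·14·0.21 + 3.1·20.1·0.48 + 14·20.1·0.81] = 609.62 + 533.914 = 1143.53.
Because errors are independent across components, Cov(Tᵢ,Tⱼ) = Cov(Xᵢ,Xⱼ); the off-diagonal part of the true-score variance is the same as above.
True-score variance = [3.1²·0.83 + 14²·0.94 + 20.1²·0.89] + 533.914 = 551.785 + 533.914 = 1085.7.
Reliability = 1085.7 / 1143.53 = 0.949.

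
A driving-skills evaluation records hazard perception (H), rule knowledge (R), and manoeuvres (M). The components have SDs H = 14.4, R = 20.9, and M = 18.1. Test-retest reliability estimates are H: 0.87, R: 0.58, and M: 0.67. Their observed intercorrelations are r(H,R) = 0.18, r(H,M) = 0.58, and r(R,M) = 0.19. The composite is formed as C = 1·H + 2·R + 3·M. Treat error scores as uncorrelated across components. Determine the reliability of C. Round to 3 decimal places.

0.748

Var(C) = 14.4² + 2²·20.9² + 3²·18.1² + 2·[2·14.4·20.9·0.18 + 3·14.4·18.1·0.58 + 6·20.9·18.1·0.19] = 4903.09 + 1986.22 = 6889.31.
Under uncorrelated errors the observed covariances equal the true-score covariances, so only the own-variance terms attenuate.
True-score variance = [14.4²·0.87 + 2²·20.9²·0.58 + 3²·18.1²·0.67] + 1986.22 = 3169.29 + 1986.22 = 5155.51.
Reliability = 5155.51 / 6889.31 = 0.748.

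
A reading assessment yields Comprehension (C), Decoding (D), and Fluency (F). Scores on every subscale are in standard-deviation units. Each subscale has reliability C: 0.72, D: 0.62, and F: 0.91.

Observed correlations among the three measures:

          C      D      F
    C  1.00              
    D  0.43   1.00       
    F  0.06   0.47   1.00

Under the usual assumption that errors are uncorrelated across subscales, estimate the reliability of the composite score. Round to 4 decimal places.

0.8476

Var(C+D+F) = 3 + 2·[0.43 + 0.06 + 0.47] = 3 + 1.92 = 4.92.
Because errors are independent across components, Cov(Tᵢ,Tⱼ) = Cov(Xᵢ,Xⱼ); the off-diagonal part of the true-score variance is the same as above.
True-score variance = [0.72 + 0.62 + 0.91] + 1.92 = 2.25 + 1.92 = 4.17.
Reliability = 4.17 / 4.92 = 0.8476.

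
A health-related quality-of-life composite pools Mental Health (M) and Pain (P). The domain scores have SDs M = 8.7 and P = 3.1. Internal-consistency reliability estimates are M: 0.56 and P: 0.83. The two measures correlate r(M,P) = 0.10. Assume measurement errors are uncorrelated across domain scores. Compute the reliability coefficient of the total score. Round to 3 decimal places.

Var(M+P) = 8.7² + 3.1² + 2·[8.7·3.1·0.10] = 85.3 + 5.394 = 90.694.
Because errors are independent across components, Cov(Tᵢ,Tⱼ) = Cov(Xᵢ,Xⱼ); the off-diagonal part of the true-score variance is the same as above.
True-score variance = [8.7²·0.56 + 3.1²·0.83] + 5.394 = 50.3627 + 5.394 = 55.7567.
Reliability = 55.7567 / 90.694 = 0.615.

0.615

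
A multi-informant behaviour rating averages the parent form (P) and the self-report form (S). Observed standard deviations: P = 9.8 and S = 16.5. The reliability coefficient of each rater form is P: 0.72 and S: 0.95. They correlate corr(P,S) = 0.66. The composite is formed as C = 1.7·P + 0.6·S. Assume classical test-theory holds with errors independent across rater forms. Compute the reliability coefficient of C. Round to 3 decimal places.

0.861

Var(C) = 1.7²·9.8² + 0.6²·16.5² + 2·[1.02·9.8·16.5·0.66] = 375.566 + 217.713 = 593.278.
Under uncorrelated errors the observed covariances equal the true-score covariances, so only the own-variance terms attenuate.
True-score variance = [1.7²·9.8²·0.72 + 0.6²·16.5²·0.95] + 217.713 = 292.95 + 217.713 = 510.662.
Reliability = 510.662 / 593.278 = 0.861.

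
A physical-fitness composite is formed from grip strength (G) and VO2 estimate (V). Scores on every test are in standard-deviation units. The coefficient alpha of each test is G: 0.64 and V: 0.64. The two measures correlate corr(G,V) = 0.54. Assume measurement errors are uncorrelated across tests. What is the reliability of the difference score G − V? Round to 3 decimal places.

Var(G−V) = 1 + 1 − 2·0.54 = 2 − 1.08 = 0.92.
Under uncorrelated errors the observed covariances equal the true-score covariances, so only the own-variance terms attenuate.
True-score variance = [0.64 + 0.64] − 1.08 = 1.28 − 1.08 = 0.2.
Reliability = 0.2 / 0.92 = 0.217.

0.217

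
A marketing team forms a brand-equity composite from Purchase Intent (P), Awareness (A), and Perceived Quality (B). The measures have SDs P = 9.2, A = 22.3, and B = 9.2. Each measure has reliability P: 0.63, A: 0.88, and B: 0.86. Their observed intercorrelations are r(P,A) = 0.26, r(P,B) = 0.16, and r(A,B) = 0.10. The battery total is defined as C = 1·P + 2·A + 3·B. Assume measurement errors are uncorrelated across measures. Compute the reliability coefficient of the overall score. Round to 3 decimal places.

Var(C) = 9.2² + 2²·22.3² + 3²·9.2² + 2·[2·9.2·22.3·0.26 + 3·9.2·9.2·0.16 + 6·22.3·9.2·0.10] = 2835.56 + 540.813 = 3376.37.
Under uncorrelated errors the observed covariances equal the true-score covariances, so only the own-variance terms attenuate.
True-score variance = [9.2²·0.63 + 2²·22.3²·0.88 + 3²·9.2²·0.86] + 540.813 = 2458.9 + 540.813 = 2999.71.
Reliability = 2999.71 / 3376.37 = 0.888.

0.888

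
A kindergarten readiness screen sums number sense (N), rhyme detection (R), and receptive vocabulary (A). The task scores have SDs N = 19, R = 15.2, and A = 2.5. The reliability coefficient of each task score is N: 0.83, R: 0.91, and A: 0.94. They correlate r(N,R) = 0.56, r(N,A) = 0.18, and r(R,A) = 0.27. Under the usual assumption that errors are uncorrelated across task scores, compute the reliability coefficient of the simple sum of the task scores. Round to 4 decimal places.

Var(N+R+A) = 19² + 15.2² + 2.5² + 2·[19·15.2·0.56 + 19·2.5·0.18 + 15.2·2.5·0.27] = 598.29 + 361.076 = 959.366.
With uncorrelated errors the cross-covariances are all true-score covariance, so they carry over unchanged; only the diagonal terms shrink to ρᵢσᵢ².
True-score variance = [19²·0.83 + 15.2²·0.91 + 2.5²·0.94] + 361.076 = 515.751 + 361.076 = 876.827.
Reliability = 876.827 / 959.366 = 0.9140.

0.9140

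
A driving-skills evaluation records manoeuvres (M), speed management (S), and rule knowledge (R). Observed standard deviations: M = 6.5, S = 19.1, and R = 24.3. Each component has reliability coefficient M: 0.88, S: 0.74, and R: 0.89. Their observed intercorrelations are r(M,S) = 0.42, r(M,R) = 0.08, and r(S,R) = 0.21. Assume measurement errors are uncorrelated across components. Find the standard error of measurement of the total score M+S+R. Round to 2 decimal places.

Var(total) = 997.55 + 324.493 = 1322.04.
True-score variance = 832.676 + 324.493 = 1157.17, so reliability = 0.8753.
Error variance = 1322.04 − 1157.17 = 164.875; SEM = √164.875 = 12.84.

12.84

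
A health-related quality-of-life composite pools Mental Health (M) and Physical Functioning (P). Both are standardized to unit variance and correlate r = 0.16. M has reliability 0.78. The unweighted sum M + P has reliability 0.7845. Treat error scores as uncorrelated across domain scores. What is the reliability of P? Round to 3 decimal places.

0.720

Var(M+P) = 2 + 2·0.16 = 2.320.
True-score variance = ρ_M + ρ_P + 2·0.16, so 0.7845 = (0.78 + ρ_P + 0.32) / 2.320.
ρ_P = 0.7845·2.320 − 0.78 − 0.32 = 0.720.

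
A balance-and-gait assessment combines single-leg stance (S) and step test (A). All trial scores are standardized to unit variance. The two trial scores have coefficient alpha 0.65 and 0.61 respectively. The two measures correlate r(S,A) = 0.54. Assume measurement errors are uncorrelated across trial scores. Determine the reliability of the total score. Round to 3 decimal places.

Var(S+A) = 2 + 2·[0.54] = 2 + 1.08 = 3.08.
With uncorrelated errors the cross-covariances are all true-score covariance, so they carry over unchanged; only the diagonal terms shrink to ρᵢσᵢ².
True-score variance = [0.65 + 0.61] + 1.08 = 1.26 + 1.08 = 2.34.
Reliability = 2.34 / 3.08 = 0.760.

0.760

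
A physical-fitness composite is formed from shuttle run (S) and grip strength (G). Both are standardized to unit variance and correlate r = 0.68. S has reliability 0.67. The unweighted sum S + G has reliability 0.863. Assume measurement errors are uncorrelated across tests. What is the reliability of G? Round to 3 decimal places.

0.870

Var(S+G) = 2 + 2·0.68 = 3.360.
True-score variance = ρ_S + ρ_G + 2·0.68, so 0.863 = (0.67 + ρ_G + 1.36) / 3.360.
ρ_G = 0.863·3.360 − 0.67 − 1.36 = 0.870.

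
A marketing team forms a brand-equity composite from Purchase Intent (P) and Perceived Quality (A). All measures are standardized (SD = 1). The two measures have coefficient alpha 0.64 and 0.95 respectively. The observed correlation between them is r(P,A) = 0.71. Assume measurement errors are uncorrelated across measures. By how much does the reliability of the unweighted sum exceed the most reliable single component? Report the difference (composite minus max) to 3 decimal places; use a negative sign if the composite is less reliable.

-0.070

Var(sum) = 2 + 1.42 = 3.42; true-score variance = 1.59 + 1.42 = 3.01; composite reliability = 0.8801.
Max component reliability = 0.9500.
Difference = 0.8801 − 0.9500 = -0.070.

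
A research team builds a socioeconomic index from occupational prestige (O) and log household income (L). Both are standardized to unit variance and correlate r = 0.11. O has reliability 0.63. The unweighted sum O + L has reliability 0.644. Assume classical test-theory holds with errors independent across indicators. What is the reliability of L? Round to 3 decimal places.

Var(O+L) = 2 + 2·0.11 = 2.220.
True-score variance = ρ_O + ρ_L + 2·0.11, so 0.644 = (0.63 + ρ_L + 0.22) / 2.220.
ρ_L = 0.644·2.220 − 0.63 − 0.22 = 0.580.

0.580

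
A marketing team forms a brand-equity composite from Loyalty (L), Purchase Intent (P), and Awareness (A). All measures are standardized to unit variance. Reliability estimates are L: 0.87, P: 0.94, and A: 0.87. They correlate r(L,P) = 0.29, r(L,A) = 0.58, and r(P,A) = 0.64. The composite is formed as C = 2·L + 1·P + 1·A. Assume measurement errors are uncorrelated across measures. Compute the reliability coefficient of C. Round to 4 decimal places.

Var(C) = 2² + 1 + 1 + 2·[2·0.29 + 2·0.58 + 0.64] = 6 + 4.76 = 10.76.
Under uncorrelated errors the observed covariances equal the true-score covariances, so only the own-variance terms attenuate.
True-score variance = [2²·0.87 + 0.94 + 0.87] + 4.76 = 5.29 + 4.76 = 10.05.
Reliability = 10.05 / 10.76 = 0.9340.

0.9340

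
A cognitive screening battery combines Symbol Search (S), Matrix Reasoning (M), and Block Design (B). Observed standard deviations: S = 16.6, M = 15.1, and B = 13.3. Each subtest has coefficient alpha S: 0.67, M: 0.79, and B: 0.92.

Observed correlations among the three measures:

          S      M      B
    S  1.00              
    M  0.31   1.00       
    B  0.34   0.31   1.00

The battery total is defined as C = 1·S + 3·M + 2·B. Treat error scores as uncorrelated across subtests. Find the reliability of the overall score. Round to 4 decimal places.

Var(C) = 16.6² + 3²·15.1² + 2²·13.3² + 2·[3·16.6·15.1·0.31 + 2·16.6·13.3·0.34 + 6·15.1·13.3·0.31] = 3035.21 + 1513.58 = 4548.79.
With uncorrelated errors the cross-covariances are all true-score covariance, so they carry over unchanged; only the diagonal terms shrink to ρᵢσᵢ².
True-score variance = [16.6²·0.67 + 3²·15.1²·0.79 + 2²·13.3²·0.92] + 1513.58 = 2456.73 + 1513.58 = 3970.31.
Reliability = 3970.31 / 4548.79 = 0.8728.

0.8728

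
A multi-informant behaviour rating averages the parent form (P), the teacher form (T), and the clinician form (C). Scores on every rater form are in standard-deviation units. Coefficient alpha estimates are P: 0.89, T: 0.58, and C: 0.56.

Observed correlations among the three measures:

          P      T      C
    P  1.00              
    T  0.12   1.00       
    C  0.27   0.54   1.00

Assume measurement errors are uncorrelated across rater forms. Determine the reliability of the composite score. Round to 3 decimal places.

Var(P+T+C) = 3 + 2·[0.12 + 0.27 + 0.54] = 3 + 1.86 = 4.86.
Under uncorrelated errors the observed covariances equal the true-score covariances, so only the own-variance terms attenuate.
True-score variance = [0.89 + 0.58 + 0.56] + 1.86 = 2.03 + 1.86 = 3.89.
Reliability = 3.89 / 4.86 = 0.800.

0.800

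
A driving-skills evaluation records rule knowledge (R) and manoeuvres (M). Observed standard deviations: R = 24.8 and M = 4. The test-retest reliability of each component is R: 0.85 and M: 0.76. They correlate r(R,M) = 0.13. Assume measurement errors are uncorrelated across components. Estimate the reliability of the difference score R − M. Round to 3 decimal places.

0.841

Var(R−M) = 24.8² + 4² − 2·24.8·4·0.13 = 631.04 − 25.792 = 605.248.
Because errors are independent across components, Cov(Tᵢ,Tⱼ) = Cov(Xᵢ,Xⱼ); the off-diagonal part of the true-score variance is the same as above.
True-score variance = [24.8²·0.85 + 4²·0.76] − 25.792 = 534.944 − 25.792 = 509.152.
Reliability = 509.152 / 605.248 = 0.841.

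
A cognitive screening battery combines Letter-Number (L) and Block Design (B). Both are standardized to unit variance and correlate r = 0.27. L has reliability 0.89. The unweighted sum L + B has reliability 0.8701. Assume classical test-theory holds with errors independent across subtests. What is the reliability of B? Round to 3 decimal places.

0.780

Var(L+B) = 2 + 2·0.27 = 2.540.
True-score variance = ρ_L + ρ_B + 2·0.27, so 0.8701 = (0.89 + ρ_B + 0.54) / 2.540.
ρ_B = 0.8701·2.540 − 0.89 − 0.54 = 0.780.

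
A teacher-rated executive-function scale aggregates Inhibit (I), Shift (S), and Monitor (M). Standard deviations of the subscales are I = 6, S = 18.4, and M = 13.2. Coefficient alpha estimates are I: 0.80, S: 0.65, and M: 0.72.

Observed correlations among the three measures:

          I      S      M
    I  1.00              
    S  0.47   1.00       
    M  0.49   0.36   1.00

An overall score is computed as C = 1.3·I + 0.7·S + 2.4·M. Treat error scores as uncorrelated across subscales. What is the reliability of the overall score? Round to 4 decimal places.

0.8112

Var(C) = 1.3²·6² + 0.7²·18.4² + 2.4²·13.2² + 2·[0.91·6·18.4·0.47 + 3.12·6·13.2·0.49 + 1.68·18.4·13.2·0.36] = 1230.36 + 630.386 = 1860.74.
Under uncorrelated errors the observed covariances equal the true-score covariances, so only the own-variance terms attenuate.
True-score variance = [1.3²·6²·0.80 + 0.7²·18.4²·0.65 + 2.4²·13.2²·0.72] + 630.386 = 879.111 + 630.386 = 1509.5.
Reliability = 1509.5 / 1860.74 = 0.8112.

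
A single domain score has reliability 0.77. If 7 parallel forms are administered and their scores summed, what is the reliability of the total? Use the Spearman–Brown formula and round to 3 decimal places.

ρ_k = kρ / (1 + (k−1)ρ) = 7·0.77 / (1 + 6·0.77) = 5.390 / 5.620 = 0.959.

0.959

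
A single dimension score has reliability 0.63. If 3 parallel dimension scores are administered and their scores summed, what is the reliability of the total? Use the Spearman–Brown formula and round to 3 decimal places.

0.836

ρ_k = kρ / (1 + (k−1)ρ) = 3·0.63 / (1 + 2·0.63) = 1.890 / 2.260 = 0.836.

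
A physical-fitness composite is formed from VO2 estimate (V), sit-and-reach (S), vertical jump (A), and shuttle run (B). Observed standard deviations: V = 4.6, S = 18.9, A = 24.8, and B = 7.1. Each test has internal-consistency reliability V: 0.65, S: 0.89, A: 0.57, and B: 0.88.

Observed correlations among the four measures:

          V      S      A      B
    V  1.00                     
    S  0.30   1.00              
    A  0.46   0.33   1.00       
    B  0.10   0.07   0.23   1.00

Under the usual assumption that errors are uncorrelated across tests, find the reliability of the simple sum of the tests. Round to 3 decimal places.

0.804

Var(V+S+A+B) = 4.6² + 18.9² + 24.8² + 7.1² + 2·[4.6·18.9·0.30 + 4.6·24.8·0.46 + 4.6·7.1·0.10 + 18.9·24.8·0.33 + 18.9·7.1·0.07 + 24.8·7.1·0.23] = 1043.82 + 572.788 = 1616.61.
With uncorrelated errors the cross-covariances are all true-score covariance, so they carry over unchanged; only the diagonal terms shrink to ρᵢσᵢ².
True-score variance = [4.6²·0.65 + 18.9²·0.89 + 24.8²·0.57 + 7.1²·0.88] + 572.788 = 726.604 + 572.788 = 1299.39.
Reliability = 1299.39 / 1616.61 = 0.804.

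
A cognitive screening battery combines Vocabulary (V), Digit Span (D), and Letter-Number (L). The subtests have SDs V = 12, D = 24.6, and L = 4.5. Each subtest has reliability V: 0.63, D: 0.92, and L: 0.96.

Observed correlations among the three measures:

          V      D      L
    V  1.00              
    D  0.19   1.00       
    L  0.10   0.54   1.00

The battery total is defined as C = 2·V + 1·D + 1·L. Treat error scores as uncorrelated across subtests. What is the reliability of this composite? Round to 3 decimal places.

0.833

Var(C) = 2²·12² + 24.6² + 4.5² + 2·[2·12·24.6·0.19 + 2·12·4.5·0.10 + 24.6·4.5·0.54] = 1201.41 + 365.508 = 1566.92.
Because errors are independent across components, Cov(Tᵢ,Tⱼ) = Cov(Xᵢ,Xⱼ); the off-diagonal part of the true-score variance is the same as above.
True-score variance = [2²·12²·0.63 + 24.6²·0.92 + 4.5²·0.96] + 365.508 = 939.067 + 365.508 = 1304.58.
Reliability = 1304.58 / 1566.92 = 0.833.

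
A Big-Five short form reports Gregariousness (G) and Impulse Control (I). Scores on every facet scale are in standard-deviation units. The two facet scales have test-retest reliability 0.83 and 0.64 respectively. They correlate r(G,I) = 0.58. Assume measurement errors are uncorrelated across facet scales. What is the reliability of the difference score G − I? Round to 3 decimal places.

0.369

Var(G−I) = 1 + 1 − 2·0.58 = 2 − 1.16 = 0.84.
Under uncorrelated errors the observed covariances equal the true-score covariances, so only the own-variance terms attenuate.
True-score variance = [0.83 + 0.64] − 1.16 = 1.47 − 1.16 = 0.31.
Reliability = 0.31 / 0.84 = 0.369.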